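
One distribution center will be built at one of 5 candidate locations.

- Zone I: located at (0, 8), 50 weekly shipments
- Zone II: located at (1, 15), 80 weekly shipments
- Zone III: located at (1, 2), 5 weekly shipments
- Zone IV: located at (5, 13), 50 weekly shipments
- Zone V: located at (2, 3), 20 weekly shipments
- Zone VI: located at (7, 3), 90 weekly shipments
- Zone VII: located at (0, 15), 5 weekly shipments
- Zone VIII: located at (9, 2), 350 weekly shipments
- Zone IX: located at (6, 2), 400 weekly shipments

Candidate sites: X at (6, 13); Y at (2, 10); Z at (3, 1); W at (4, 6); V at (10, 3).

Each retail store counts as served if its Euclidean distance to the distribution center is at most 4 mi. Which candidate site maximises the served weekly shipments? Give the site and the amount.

Coverage radius r = 4 mi; a point is covered iff (Δx)²+(Δy)² ≤ 4² = 16.
  X (6, 13): covers {Zone IV} → 50
  Y (2, 10): covers {Zone I} → 50
  Z (3, 1): covers {Zone III, Zone V, Zone IX} → 425
  W (4, 6): covers {Zone V} → 20
  V (10, 3): covers {Zone VI, Zone VIII} → 440
Maximum coverage at V: 440 weekly shipments.

V, covering 440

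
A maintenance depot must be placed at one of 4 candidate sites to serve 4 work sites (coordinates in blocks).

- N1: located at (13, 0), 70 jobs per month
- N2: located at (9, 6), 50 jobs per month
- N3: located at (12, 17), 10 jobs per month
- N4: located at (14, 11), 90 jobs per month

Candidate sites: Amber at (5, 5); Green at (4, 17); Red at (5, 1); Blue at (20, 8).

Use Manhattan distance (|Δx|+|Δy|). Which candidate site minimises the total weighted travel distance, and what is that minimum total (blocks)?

Total weighted distance at each candidate:
  Amber (5, 5): total = 2700
  Green (4, 17): total = 4140
  Red (5, 1): total = 3020
  Blue (20, 8): total = 2680
Minimum is at Blue with total 2680 blocks.

Blue, total 2680 blocks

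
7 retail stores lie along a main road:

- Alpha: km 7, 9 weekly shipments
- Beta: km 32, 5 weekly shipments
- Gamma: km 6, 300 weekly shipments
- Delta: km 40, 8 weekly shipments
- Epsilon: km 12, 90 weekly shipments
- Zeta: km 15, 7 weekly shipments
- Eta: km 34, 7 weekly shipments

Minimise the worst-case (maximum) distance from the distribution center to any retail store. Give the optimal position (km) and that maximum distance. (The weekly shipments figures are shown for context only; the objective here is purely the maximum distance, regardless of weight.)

The 1-center on a line is the midpoint of the two extreme points: leftmost at 6, rightmost at 40.
Optimal location = (6 + 40)/2 = 23; maximum distance = (40 − 6)/2 = 17.

location 23, max distance 17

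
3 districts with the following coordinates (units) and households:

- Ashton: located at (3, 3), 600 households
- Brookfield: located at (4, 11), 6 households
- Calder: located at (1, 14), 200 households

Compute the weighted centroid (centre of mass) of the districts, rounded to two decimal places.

(2.51, 5.79)

The minimiser of Σwᵢ‖p−pᵢ‖² is the weighted centroid p* = (Σwᵢpᵢ)/(Σwᵢ).
Σwᵢ = 806.
Σwᵢxᵢ = 600·3 + 6·4 + 200·1 = 2024.
Σwᵢyᵢ = 600·3 + 6·11 + 200·14 = 4666.
x* = 2024/806 = 2.51, y* = 4666/806 = 5.79.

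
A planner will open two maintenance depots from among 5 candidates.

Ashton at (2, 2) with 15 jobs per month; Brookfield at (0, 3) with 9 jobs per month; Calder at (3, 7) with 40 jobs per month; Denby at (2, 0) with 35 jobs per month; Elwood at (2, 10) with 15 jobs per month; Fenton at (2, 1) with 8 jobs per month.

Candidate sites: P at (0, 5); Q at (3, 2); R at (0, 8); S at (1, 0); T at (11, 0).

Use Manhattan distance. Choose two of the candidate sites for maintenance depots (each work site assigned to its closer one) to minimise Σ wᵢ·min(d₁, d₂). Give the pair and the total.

{R, S}, total 352

Evaluate every pair (each demand assigned to the nearer of the two):
  {R, S}: total = 352
  {Q, R}: total = 392
  {P, S}: total = 419
  {Q, S}: total = 437
  {P, Q}: total = 459
  {Q, T}: total = 507
  {P, R}: total = 606
  {S, T}: total = 657
  {P, T}: total = 691
  {R, T}: total = 772
Best pair: {R, S} with total 352.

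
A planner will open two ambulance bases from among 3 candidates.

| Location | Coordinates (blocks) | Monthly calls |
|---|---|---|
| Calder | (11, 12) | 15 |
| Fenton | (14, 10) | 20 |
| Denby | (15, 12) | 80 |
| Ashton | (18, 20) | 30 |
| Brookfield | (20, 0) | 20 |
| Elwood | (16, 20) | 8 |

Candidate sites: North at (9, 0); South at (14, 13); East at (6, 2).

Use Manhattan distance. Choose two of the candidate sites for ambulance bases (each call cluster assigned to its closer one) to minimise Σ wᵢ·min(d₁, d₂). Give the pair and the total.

{North, South}, total 902

Evaluate every pair (each demand assigned to the nearer of the two):
  {North, South}: total = 902
  {South, East}: total = 1002
  {North, East}: total = 3256
Best pair: {North, South} with total 902.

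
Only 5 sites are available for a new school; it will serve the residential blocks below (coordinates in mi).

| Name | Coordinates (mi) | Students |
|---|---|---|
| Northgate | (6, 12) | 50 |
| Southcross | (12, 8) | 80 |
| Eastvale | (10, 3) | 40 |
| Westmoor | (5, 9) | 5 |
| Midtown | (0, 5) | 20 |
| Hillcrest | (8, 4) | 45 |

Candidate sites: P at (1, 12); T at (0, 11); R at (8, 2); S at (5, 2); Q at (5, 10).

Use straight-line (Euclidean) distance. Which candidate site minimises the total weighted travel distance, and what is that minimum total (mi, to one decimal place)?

R, total 1475.2 mi

Total weighted distance at each candidate:
  P (1, 12): total = 2340.3
  T (0, 11): total = 2431.2
  R (8, 2): total = 1475.2
  S (5, 2): total = 1757.9
  Q (5, 10): total = 1486.6
Minimum is at R with total 1475.2 mi.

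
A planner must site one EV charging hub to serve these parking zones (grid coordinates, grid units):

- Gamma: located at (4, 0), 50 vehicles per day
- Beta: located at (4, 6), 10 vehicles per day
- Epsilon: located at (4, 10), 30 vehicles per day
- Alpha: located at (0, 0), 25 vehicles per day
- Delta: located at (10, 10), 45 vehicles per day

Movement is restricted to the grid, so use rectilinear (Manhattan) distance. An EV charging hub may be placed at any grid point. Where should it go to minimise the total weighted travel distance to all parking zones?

(4, 6)

Manhattan distance separates: Σwᵢ(|x−xᵢ|+|y−yᵢ|) = Σwᵢ|x−xᵢ| + Σwᵢ|y−yᵢ|, so x and y are optimised independently as 1-D weighted medians.
Total weight W = 160; half = 80.
x-coordinate, sorted with cumulative weight:
  x=0 (Alpha, w=25) cum 25
  x=4 (Gamma, w=50) cum 75
  x=4 (Beta, w=10) cum 85  ← median
  x=4 (Epsilon, w=30) cum 115
  x=10 (Delta, w=45) cum 160
⇒ x* = 4
y-coordinate, sorted with cumulative weight:
  y=0 (Gamma, w=50) cum 50
  y=0 (Alpha, w=25) cum 75
  y=6 (Beta, w=10) cum 85  ← median
  y=10 (Epsilon, w=30) cum 115
  y=10 (Delta, w=45) cum 160
⇒ y* = 6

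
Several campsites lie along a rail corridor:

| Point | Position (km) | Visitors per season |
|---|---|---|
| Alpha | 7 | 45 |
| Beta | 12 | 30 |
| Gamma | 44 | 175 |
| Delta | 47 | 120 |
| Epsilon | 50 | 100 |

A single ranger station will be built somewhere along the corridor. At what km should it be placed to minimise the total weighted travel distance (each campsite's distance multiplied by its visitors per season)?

For a sum of weighted absolute distances on a line, the optimum is the weighted median (not the mean). Total weight W = 470; half-weight = 235.
Sort by position and accumulate weight:
  km 7 (Alpha, w=45) → cum 45
  km 12 (Beta, w=30) → cum 75
  km 44 (Gamma, w=175) → cum 250  ≥ 235 → median here
  km 47 (Delta, w=120) → cum 370
  km 50 (Epsilon, w=100) → cum 470
Optimal location: km 44.

x = 44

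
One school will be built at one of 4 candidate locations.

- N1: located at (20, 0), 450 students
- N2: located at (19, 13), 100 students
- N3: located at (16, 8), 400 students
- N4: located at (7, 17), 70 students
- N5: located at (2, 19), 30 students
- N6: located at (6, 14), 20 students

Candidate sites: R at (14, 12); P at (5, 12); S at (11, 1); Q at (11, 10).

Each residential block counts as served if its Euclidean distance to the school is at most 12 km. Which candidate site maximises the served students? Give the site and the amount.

S, covering 850

Coverage radius r = 12 km; a point is covered iff (Δx)²+(Δy)² ≤ 12² = 144.
  R (14, 12): covers {N2, N3, N4, N6} → 590
  P (5, 12): covers {N3, N4, N5, N6} → 520
  S (11, 1): covers {N1, N3} → 850
  Q (11, 10): covers {N2, N3, N4, N6} → 590
Maximum coverage at S: 850 students.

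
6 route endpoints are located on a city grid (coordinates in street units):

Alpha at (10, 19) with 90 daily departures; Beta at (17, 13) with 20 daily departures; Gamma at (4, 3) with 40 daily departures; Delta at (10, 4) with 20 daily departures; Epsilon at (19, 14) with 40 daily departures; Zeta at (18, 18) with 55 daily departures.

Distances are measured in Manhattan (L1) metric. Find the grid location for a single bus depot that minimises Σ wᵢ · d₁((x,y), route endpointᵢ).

Manhattan distance separates: Σwᵢ(|x−xᵢ|+|y−yᵢ|) = Σwᵢ|x−xᵢ| + Σwᵢ|y−yᵢ|, so x and y are optimised independently as 1-D weighted medians.
Total weight W = 265; half = 132.5.
x-coordinate, sorted with cumulative weight:
  x=4 (Gamma, w=40) cum 40
  x=10 (Alpha, w=90) cum 130
  x=10 (Delta, w=20) cum 150  ← median
  x=17 (Beta, w=20) cum 170
  x=18 (Zeta, w=55) cum 225
  x=19 (Epsilon, w=40) cum 265
⇒ x* = 10
y-coordinate, sorted with cumulative weight:
  y=3 (Gamma, w=40) cum 40
  y=4 (Delta, w=20) cum 60
  y=13 (Beta, w=20) cum 80
  y=14 (Epsilon, w=40) cum 120
  y=18 (Zeta, w=55) cum 175  ← median
  y=19 (Alpha, w=90) cum 265
⇒ y* = 18

(10, 18)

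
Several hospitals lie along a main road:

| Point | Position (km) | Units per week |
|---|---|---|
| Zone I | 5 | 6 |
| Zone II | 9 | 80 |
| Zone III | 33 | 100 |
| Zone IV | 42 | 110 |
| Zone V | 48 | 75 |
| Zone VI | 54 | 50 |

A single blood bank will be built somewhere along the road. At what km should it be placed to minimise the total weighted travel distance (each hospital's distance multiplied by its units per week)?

x = 42

For a sum of weighted absolute distances on a line, the optimum is the weighted median (not the mean). Total weight W = 421; half-weight = 210.5.
Sort by position and accumulate weight:
  km 5 (Zone I, w=6) → cum 6
  km 9 (Zone II, w=80) → cum 86
  km 33 (Zone III, w=100) → cum 186
  km 42 (Zone IV, w=110) → cum 296  ≥ 210.5 → median here
  km 48 (Zone V, w=75) → cum 371
  km 54 (Zone VI, w=50) → cum 421
Optimal location: km 42.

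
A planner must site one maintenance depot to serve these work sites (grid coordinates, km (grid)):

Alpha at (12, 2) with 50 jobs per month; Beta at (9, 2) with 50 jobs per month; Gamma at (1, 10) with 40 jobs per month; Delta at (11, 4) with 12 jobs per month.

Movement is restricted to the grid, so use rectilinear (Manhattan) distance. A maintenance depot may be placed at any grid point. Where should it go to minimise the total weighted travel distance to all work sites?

(9, 2)

Manhattan distance separates: Σwᵢ(|x−xᵢ|+|y−yᵢ|) = Σwᵢ|x−xᵢ| + Σwᵢ|y−yᵢ|, so x and y are optimised independently as 1-D weighted medians.
Total weight W = 152; half = 76.
x-coordinate, sorted with cumulative weight:
  x=1 (Gamma, w=40) cum 40
  x=9 (Beta, w=50) cum 90  ← median
  x=11 (Delta, w=12) cum 102
  x=12 (Alpha, w=50) cum 152
⇒ x* = 9
y-coordinate, sorted with cumulative weight:
  y=2 (Alpha, w=50) cum 50
  y=2 (Beta, w=50) cum 100  ← median
  y=4 (Delta, w=12) cum 112
  y=10 (Gamma, w=40) cum 152
⇒ y* = 2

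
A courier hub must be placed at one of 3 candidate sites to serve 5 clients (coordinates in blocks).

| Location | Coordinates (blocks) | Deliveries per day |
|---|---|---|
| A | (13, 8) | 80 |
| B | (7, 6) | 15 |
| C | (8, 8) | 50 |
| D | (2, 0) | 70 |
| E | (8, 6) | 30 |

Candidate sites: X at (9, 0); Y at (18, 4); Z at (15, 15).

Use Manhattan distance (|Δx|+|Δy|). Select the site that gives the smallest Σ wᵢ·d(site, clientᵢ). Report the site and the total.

Total weighted distance at each candidate:
  X (9, 0): total = 2230
  Y (18, 4): total = 3375
  Z (15, 15): total = 4115
Minimum is at X with total 2230 blocks.

X, total 2230 blocks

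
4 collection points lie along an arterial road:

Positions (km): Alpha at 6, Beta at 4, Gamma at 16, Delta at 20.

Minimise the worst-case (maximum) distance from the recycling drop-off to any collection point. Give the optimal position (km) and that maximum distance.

location 12, max distance 8

The 1-center on a line is the midpoint of the two extreme points: leftmost at 4, rightmost at 20.
Optimal location = (4 + 20)/2 = 12; maximum distance = (20 − 4)/2 = 8.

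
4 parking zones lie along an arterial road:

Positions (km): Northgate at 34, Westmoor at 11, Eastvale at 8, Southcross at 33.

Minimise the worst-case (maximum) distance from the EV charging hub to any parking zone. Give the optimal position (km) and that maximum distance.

The 1-center on a line is the midpoint of the two extreme points: leftmost at 8, rightmost at 34.
Optimal location = (8 + 34)/2 = 21; maximum distance = (34 − 8)/2 = 13.

location 21, max distance 13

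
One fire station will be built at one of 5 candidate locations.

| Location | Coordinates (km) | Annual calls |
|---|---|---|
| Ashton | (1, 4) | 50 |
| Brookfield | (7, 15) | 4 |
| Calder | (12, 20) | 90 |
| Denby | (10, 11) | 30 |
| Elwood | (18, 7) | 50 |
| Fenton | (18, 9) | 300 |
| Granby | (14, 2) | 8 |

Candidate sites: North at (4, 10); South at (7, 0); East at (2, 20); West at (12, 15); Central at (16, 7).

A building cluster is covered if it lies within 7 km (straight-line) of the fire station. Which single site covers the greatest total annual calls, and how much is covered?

Central, covering 358

Coverage radius r = 7 km; a point is covered iff (Δx)²+(Δy)² ≤ 7² = 49.
  North (4, 10): covers {Ashton, Brookfield, Denby} → 84
  South (7, 0): covers {none} → 0
  East (2, 20): covers {none} → 0
  West (12, 15): covers {Brookfield, Calder, Denby} → 124
  Central (16, 7): covers {Elwood, Fenton, Granby} → 358
Maximum coverage at Central: 358 annual calls.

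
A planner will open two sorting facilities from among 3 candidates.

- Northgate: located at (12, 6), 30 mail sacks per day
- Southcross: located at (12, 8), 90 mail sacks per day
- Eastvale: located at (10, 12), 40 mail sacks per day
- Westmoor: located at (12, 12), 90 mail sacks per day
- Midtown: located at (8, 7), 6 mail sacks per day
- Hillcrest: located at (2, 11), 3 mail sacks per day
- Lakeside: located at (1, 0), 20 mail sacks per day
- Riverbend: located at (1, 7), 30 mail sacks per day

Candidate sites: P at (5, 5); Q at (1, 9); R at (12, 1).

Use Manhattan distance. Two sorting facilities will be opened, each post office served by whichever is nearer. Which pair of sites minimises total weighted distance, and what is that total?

{Q, R}, total 2553

Evaluate every pair (each demand assigned to the nearer of the two):
  {Q, R}: total = 2553
  {P, R}: total = 2667
  {P, Q}: total = 3159
Best pair: {Q, R} with total 2553.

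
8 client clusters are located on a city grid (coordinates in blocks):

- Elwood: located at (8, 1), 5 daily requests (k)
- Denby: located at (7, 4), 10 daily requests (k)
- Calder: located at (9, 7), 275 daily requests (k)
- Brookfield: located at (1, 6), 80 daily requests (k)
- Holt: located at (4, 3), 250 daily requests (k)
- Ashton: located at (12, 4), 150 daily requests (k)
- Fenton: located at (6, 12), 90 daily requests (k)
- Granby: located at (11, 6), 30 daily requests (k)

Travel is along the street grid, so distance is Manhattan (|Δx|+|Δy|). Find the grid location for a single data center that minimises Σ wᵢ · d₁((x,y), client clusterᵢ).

Manhattan distance separates: Σwᵢ(|x−xᵢ|+|y−yᵢ|) = Σwᵢ|x−xᵢ| + Σwᵢ|y−yᵢ|, so x and y are optimised independently as 1-D weighted medians.
Total weight W = 890; half = 445.
x-coordinate, sorted with cumulative weight:
  x=1 (Brookfield, w=80) cum 80
  x=4 (Holt, w=250) cum 330
  x=6 (Fenton, w=90) cum 420
  x=7 (Denby, w=10) cum 430
  x=8 (Elwood, w=5) cum 435
  x=9 (Calder, w=275) cum 710  ← median
  x=11 (Granby, w=30) cum 740
  x=12 (Ashton, w=150) cum 890
⇒ x* = 9
y-coordinate, sorted with cumulative weight:
  y=1 (Elwood, w=5) cum 5
  y=3 (Holt, w=250) cum 255
  y=4 (Denby, w=10) cum 265
  y=4 (Ashton, w=150) cum 415
  y=6 (Brookfield, w=80) cum 495  ← median
  y=6 (Granby, w=30) cum 525
  y=7 (Calder, w=275) cum 800
  y=12 (Fenton, w=90) cum 890
⇒ y* = 6

(9, 6)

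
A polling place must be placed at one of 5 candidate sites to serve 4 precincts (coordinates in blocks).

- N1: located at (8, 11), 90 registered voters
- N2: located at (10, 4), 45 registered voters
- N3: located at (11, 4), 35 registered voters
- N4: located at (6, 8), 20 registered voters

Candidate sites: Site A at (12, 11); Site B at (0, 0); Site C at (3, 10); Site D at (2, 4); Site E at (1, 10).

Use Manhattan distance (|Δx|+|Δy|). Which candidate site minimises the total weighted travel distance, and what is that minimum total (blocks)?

Site A, total 1225 blocks

Total weighted distance at each candidate:
  Site A (12, 11): total = 1225
  Site B (0, 0): total = 3145
  Site C (3, 10): total = 1715
  Site D (2, 4): total = 2005
  Site E (1, 10): total = 2095
Minimum is at Site A with total 1225 blocks.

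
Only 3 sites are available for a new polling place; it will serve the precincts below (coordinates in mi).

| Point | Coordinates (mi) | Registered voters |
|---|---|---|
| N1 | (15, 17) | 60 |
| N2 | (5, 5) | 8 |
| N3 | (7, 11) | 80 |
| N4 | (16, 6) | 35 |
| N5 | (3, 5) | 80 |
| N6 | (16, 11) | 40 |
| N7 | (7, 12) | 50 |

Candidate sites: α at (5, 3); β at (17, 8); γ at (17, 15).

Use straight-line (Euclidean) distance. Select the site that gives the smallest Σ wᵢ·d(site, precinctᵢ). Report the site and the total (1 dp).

Total weighted distance at each candidate:
  α (5, 3): total = 3338.3
  β (17, 8): total = 3376.0
  γ (17, 15): total = 3536.5
Minimum is at α with total 3338.3 mi.

α, total 3338.3 mi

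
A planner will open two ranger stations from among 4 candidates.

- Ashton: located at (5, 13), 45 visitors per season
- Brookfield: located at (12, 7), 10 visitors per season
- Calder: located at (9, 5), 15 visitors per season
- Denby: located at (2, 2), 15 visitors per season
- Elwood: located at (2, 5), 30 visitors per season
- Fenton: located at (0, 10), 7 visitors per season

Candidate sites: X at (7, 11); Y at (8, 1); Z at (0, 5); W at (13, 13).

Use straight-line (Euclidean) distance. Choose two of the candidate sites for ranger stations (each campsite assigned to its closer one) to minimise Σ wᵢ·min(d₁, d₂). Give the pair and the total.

{X, Z}, total 435.3

Evaluate every pair (each demand assigned to the nearer of the two):
  {X, Z}: total = 435.3
  {X, Y}: total = 610.2
  {Z, W}: total = 704.1
  {Y, Z}: total = 707.6
  {X, W}: total = 721.2
  {Y, W}: total = 874.5
Best pair: {X, Z} with total 435.3.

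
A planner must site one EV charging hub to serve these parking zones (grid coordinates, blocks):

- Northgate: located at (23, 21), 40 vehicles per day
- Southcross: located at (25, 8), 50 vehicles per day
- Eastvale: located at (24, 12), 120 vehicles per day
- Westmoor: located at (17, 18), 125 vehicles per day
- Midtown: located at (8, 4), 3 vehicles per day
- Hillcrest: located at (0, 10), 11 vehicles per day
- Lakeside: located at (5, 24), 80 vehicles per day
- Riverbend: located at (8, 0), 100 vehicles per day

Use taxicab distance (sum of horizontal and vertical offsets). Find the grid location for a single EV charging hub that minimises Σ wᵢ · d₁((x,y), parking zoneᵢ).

Manhattan distance separates: Σwᵢ(|x−xᵢ|+|y−yᵢ|) = Σwᵢ|x−xᵢ| + Σwᵢ|y−yᵢ|, so x and y are optimised independently as 1-D weighted medians.
Total weight W = 529; half = 264.5.
x-coordinate, sorted with cumulative weight:
  x=0 (Hillcrest, w=11) cum 11
  x=5 (Lakeside, w=80) cum 91
  x=8 (Midtown, w=3) cum 94
  x=8 (Riverbend, w=100) cum 194
  x=17 (Westmoor, w=125) cum 319  ← median
  x=23 (Northgate, w=40) cum 359
  x=24 (Eastvale, w=120) cum 479
  x=25 (Southcross, w=50) cum 529
⇒ x* = 17
y-coordinate, sorted with cumulative weight:
  y=0 (Riverbend, w=100) cum 100
  y=4 (Midtown, w=3) cum 103
  y=8 (Southcross, w=50) cum 153
  y=10 (Hillcrest, w=11) cum 164
  y=12 (Eastvale, w=120) cum 284  ← median
  y=18 (Westmoor, w=125) cum 409
  y=21 (Northgate, w=40) cum 449
  y=24 (Lakeside, w=80) cum 529
⇒ y* = 12

(17, 12)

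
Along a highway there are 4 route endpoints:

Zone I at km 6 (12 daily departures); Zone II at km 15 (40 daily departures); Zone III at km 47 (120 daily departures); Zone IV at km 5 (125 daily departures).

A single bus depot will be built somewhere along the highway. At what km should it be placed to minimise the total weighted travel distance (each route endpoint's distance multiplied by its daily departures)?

For a sum of weighted absolute distances on a line, the optimum is the weighted median (not the mean). Total weight W = 297; half-weight = 148.5.
Sort by position and accumulate weight:
  km 5 (Zone IV, w=125) → cum 125
  km 6 (Zone I, w=12) → cum 137
  km 15 (Zone II, w=40) → cum 177  ≥ 148.5 → median here
  km 47 (Zone III, w=120) → cum 297
Optimal location: km 15.

x = 15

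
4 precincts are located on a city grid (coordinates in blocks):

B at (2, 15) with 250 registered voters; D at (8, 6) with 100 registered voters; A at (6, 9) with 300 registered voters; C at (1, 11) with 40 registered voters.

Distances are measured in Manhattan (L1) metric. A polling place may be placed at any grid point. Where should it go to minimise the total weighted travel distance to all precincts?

Manhattan distance separates: Σwᵢ(|x−xᵢ|+|y−yᵢ|) = Σwᵢ|x−xᵢ| + Σwᵢ|y−yᵢ|, so x and y are optimised independently as 1-D weighted medians.
Total weight W = 690; half = 345.
x-coordinate, sorted with cumulative weight:
  x=1 (C, w=40) cum 40
  x=2 (B, w=250) cum 290
  x=6 (A, w=300) cum 590  ← median
  x=8 (D, w=100) cum 690
⇒ x* = 6
y-coordinate, sorted with cumulative weight:
  y=6 (D, w=100) cum 100
  y=9 (A, w=300) cum 400  ← median
  y=11 (C, w=40) cum 440
  y=15 (B, w=250) cum 690
⇒ y* = 9

(6, 9)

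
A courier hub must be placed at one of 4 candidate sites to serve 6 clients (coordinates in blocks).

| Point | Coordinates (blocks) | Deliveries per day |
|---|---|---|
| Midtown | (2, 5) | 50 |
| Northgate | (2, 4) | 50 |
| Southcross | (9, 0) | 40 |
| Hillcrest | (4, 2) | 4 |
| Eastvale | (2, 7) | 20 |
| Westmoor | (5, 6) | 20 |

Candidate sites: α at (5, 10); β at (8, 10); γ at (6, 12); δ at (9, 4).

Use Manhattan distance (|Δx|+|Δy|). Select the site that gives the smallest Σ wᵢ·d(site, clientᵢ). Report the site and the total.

Total weighted distance at each candidate:
  α (5, 10): total = 1646
  β (8, 10): total = 1958
  γ (6, 12): total = 2118
  δ (9, 4): total = 1258
Minimum is at δ with total 1258 blocks.

δ, total 1258 blocks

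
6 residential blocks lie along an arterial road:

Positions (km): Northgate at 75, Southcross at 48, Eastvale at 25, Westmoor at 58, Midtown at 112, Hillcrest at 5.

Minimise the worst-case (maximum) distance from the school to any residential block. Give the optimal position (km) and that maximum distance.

The 1-center on a line is the midpoint of the two extreme points: leftmost at 5, rightmost at 112.
Optimal location = (5 + 112)/2 = 58.5; maximum distance = (112 − 5)/2 = 53.5.

location 58.5, max distance 53.5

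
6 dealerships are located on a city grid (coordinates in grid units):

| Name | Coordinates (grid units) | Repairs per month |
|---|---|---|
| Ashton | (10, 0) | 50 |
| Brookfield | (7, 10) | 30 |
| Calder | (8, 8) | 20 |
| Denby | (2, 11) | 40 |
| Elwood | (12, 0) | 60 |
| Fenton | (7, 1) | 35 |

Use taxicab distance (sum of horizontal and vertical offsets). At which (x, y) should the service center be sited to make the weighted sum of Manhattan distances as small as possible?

(8, 1)

Manhattan distance separates: Σwᵢ(|x−xᵢ|+|y−yᵢ|) = Σwᵢ|x−xᵢ| + Σwᵢ|y−yᵢ|, so x and y are optimised independently as 1-D weighted medians.
Total weight W = 235; half = 117.5.
x-coordinate, sorted with cumulative weight:
  x=2 (Denby, w=40) cum 40
  x=7 (Brookfield, w=30) cum 70
  x=7 (Fenton, w=35) cum 105
  x=8 (Calder, w=20) cum 125  ← median
  x=10 (Ashton, w=50) cum 175
  x=12 (Elwood, w=60) cum 235
⇒ x* = 8
y-coordinate, sorted with cumulative weight:
  y=0 (Ashton, w=50) cum 50
  y=0 (Elwood, w=60) cum 110
  y=1 (Fenton, w=35) cum 145  ← median
  y=8 (Calder, w=20) cum 165
  y=10 (Brookfield, w=30) cum 195
  y=11 (Denby, w=40) cum 235
⇒ y* = 1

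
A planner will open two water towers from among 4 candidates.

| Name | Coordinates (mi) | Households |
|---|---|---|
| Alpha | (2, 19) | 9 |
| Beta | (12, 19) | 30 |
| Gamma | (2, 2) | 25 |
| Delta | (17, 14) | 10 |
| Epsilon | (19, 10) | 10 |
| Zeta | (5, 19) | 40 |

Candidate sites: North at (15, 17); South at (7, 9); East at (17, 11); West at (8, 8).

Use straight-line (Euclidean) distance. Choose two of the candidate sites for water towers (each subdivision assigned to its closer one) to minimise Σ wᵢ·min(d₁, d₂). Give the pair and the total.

Evaluate every pair (each demand assigned to the nearer of the two):
  {North, South}: total = 948.4
  {North, West}: total = 957.7
  {South, East}: total = 1059.0
  {East, West}: total = 1116.4
  {North, East}: total = 1124.1
  {South, West}: total = 1276.1
Best pair: {North, South} with total 948.4.

{North, South}, total 948.4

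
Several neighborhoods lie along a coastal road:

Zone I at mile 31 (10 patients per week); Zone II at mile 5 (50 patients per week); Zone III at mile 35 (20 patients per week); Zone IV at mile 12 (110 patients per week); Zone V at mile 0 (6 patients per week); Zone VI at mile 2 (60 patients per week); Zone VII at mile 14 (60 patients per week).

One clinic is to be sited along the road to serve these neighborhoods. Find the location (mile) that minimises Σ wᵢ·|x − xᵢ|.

x = 12

For a sum of weighted absolute distances on a line, the optimum is the weighted median (not the mean). Total weight W = 316; half-weight = 158.
Sort by position and accumulate weight:
  mile 0 (Zone V, w=6) → cum 6
  mile 2 (Zone VI, w=60) → cum 66
  mile 5 (Zone II, w=50) → cum 116
  mile 12 (Zone IV, w=110) → cum 226  ≥ 158 → median here
  mile 14 (Zone VII, w=60) → cum 286
  mile 31 (Zone I, w=10) → cum 296
  mile 35 (Zone III, w=20) → cum 316
Optimal location: mile 12.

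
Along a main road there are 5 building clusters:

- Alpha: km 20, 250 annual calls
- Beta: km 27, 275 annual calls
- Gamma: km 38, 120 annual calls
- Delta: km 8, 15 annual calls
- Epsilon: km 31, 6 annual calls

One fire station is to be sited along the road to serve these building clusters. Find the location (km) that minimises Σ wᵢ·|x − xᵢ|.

For a sum of weighted absolute distances on a line, the optimum is the weighted median (not the mean). Total weight W = 666; half-weight = 333.
Sort by position and accumulate weight:
  km 8 (Delta, w=15) → cum 15
  km 20 (Alpha, w=250) → cum 265
  km 27 (Beta, w=275) → cum 540  ≥ 333 → median here
  km 31 (Epsilon, w=6) → cum 546
  km 38 (Gamma, w=120) → cum 666
Optimal location: km 27.

x = 27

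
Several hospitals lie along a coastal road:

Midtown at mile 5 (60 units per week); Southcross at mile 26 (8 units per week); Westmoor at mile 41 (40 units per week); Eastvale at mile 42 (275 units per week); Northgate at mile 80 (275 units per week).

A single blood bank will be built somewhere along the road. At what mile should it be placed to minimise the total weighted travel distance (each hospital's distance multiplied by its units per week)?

For a sum of weighted absolute distances on a line, the optimum is the weighted median (not the mean). Total weight W = 658; half-weight = 329.
Sort by position and accumulate weight:
  mile 5 (Midtown, w=60) → cum 60
  mile 26 (Southcross, w=8) → cum 68
  mile 41 (Westmoor, w=40) → cum 108
  mile 42 (Eastvale, w=275) → cum 383  ≥ 329 → median here
  mile 80 (Northgate, w=275) → cum 658
Optimal location: mile 42.

x = 42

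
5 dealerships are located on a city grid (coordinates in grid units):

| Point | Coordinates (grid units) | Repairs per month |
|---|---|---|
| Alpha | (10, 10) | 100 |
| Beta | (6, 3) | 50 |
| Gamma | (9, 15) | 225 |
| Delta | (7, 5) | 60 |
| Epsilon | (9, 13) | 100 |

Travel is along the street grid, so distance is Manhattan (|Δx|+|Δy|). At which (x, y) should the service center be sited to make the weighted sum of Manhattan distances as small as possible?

Manhattan distance separates: Σwᵢ(|x−xᵢ|+|y−yᵢ|) = Σwᵢ|x−xᵢ| + Σwᵢ|y−yᵢ|, so x and y are optimised independently as 1-D weighted medians.
Total weight W = 535; half = 267.5.
x-coordinate, sorted with cumulative weight:
  x=6 (Beta, w=50) cum 50
  x=7 (Delta, w=60) cum 110
  x=9 (Gamma, w=225) cum 335  ← median
  x=9 (Epsilon, w=100) cum 435
  x=10 (Alpha, w=100) cum 535
⇒ x* = 9
y-coordinate, sorted with cumulative weight:
  y=3 (Beta, w=50) cum 50
  y=5 (Delta, w=60) cum 110
  y=10 (Alpha, w=100) cum 210
  y=13 (Epsilon, w=100) cum 310  ← median
  y=15 (Gamma, w=225) cum 535
⇒ y* = 13

(9, 13)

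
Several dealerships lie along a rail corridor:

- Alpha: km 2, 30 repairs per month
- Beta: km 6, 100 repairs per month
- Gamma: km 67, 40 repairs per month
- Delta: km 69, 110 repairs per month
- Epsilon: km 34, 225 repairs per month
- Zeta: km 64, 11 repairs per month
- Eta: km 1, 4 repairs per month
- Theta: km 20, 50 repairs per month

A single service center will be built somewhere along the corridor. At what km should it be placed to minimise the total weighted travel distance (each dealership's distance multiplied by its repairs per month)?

x = 34

For a sum of weighted absolute distances on a line, the optimum is the weighted median (not the mean). Total weight W = 570; half-weight = 285.
Sort by position and accumulate weight:
  km 1 (Eta, w=4) → cum 4
  km 2 (Alpha, w=30) → cum 34
  km 6 (Beta, w=100) → cum 134
  km 20 (Theta, w=50) → cum 184
  km 34 (Epsilon, w=225) → cum 409  ≥ 285 → median here
  km 64 (Zeta, w=11) → cum 420
  km 67 (Gamma, w=40) → cum 460
  km 69 (Delta, w=110) → cum 570
Optimal location: km 34.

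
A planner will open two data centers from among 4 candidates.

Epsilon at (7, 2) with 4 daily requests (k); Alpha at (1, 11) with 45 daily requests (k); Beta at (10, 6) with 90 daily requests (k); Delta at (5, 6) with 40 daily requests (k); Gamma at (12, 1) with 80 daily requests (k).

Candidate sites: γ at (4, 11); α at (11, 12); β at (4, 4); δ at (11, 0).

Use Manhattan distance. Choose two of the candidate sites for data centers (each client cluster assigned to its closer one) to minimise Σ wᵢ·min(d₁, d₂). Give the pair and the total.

{γ, δ}, total 1189

Evaluate every pair (each demand assigned to the nearer of the two):
  {γ, δ}: total = 1189
  {β, δ}: total = 1380
  {α, δ}: total = 1789
  {γ, β}: total = 1875
  {γ, α}: total = 2013
  {α, β}: total = 2100
Best pair: {γ, δ} with total 1189.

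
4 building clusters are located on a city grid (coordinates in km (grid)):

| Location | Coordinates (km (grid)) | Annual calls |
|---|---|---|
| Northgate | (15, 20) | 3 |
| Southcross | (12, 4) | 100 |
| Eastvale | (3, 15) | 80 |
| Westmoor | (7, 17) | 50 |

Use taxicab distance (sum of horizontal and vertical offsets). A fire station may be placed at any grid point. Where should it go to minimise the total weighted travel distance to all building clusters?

Manhattan distance separates: Σwᵢ(|x−xᵢ|+|y−yᵢ|) = Σwᵢ|x−xᵢ| + Σwᵢ|y−yᵢ|, so x and y are optimised independently as 1-D weighted medians.
Total weight W = 233; half = 116.5.
x-coordinate, sorted with cumulative weight:
  x=3 (Eastvale, w=80) cum 80
  x=7 (Westmoor, w=50) cum 130  ← median
  x=12 (Southcross, w=100) cum 230
  x=15 (Northgate, w=3) cum 233
⇒ x* = 7
y-coordinate, sorted with cumulative weight:
  y=4 (Southcross, w=100) cum 100
  y=15 (Eastvale, w=80) cum 180  ← median
  y=17 (Westmoor, w=50) cum 230
  y=20 (Northgate, w=3) cum 233
⇒ y* = 15

(7, 15)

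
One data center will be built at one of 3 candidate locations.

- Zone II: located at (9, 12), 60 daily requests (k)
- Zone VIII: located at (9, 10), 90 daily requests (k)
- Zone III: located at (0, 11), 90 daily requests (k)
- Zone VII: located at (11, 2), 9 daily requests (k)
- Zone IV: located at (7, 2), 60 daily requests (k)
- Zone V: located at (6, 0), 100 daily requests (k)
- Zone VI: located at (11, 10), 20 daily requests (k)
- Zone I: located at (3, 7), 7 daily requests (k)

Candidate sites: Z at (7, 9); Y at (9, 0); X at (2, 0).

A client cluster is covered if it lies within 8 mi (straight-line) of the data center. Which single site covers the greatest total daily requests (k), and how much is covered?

Coverage radius r = 8 mi; a point is covered iff (Δx)²+(Δy)² ≤ 8² = 64.
  Z (7, 9): covers {Zone II, Zone VIII, Zone III, Zone IV, Zone VI, Zone I} → 327
  Y (9, 0): covers {Zone VII, Zone IV, Zone V} → 169
  X (2, 0): covers {Zone IV, Zone V, Zone I} → 167
Maximum coverage at Z: 327 daily requests (k).

Z, covering 327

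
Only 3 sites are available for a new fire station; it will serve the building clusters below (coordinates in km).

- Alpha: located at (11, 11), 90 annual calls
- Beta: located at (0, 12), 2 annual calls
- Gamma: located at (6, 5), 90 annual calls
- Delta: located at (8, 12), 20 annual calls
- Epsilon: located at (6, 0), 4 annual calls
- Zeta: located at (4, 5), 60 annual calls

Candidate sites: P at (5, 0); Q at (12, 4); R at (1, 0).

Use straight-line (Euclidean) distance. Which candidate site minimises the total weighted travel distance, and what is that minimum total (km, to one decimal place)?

Total weighted distance at each candidate:
  P (5, 0): total = 2169.9
  Q (12, 4): total = 1904.2
  R (1, 0): total = 2646.1
Minimum is at Q with total 1904.2 km.

Q, total 1904.2 km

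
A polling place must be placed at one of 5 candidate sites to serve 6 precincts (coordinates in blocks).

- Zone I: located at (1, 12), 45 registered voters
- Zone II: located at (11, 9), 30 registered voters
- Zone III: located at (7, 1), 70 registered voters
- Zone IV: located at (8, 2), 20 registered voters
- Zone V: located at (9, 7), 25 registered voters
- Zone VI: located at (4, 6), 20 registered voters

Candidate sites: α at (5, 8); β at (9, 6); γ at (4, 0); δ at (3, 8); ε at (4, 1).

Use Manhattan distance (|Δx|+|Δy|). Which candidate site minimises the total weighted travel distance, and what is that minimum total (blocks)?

β, total 1495 blocks

Total weighted distance at each candidate:
  α (5, 8): total = 1565
  β (9, 6): total = 1495
  γ (4, 0): total = 1975
  δ (3, 8): total = 1765
  ε (4, 1): total = 1765
Minimum is at β with total 1495 blocks.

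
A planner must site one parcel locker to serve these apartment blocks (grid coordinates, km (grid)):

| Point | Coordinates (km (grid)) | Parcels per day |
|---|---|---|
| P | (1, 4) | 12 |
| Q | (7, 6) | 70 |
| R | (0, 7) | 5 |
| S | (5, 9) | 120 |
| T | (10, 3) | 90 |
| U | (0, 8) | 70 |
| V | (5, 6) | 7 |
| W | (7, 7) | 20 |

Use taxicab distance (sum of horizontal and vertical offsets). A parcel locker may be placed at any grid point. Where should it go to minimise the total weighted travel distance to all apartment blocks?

Manhattan distance separates: Σwᵢ(|x−xᵢ|+|y−yᵢ|) = Σwᵢ|x−xᵢ| + Σwᵢ|y−yᵢ|, so x and y are optimised independently as 1-D weighted medians.
Total weight W = 394; half = 197.
x-coordinate, sorted with cumulative weight:
  x=0 (R, w=5) cum 5
  x=0 (U, w=70) cum 75
  x=1 (P, w=12) cum 87
  x=5 (S, w=120) cum 207  ← median
  x=5 (V, w=7) cum 214
  x=7 (Q, w=70) cum 284
  x=7 (W, w=20) cum 304
  x=10 (T, w=90) cum 394
⇒ x* = 5
y-coordinate, sorted with cumulative weight:
  y=3 (T, w=90) cum 90
  y=4 (P, w=12) cum 102
  y=6 (Q, w=70) cum 172
  y=6 (V, w=7) cum 179
  y=7 (R, w=5) cum 184
  y=7 (W, w=20) cum 204  ← median
  y=8 (U, w=70) cum 274
  y=9 (S, w=120) cum 394
⇒ y* = 7

(5, 7)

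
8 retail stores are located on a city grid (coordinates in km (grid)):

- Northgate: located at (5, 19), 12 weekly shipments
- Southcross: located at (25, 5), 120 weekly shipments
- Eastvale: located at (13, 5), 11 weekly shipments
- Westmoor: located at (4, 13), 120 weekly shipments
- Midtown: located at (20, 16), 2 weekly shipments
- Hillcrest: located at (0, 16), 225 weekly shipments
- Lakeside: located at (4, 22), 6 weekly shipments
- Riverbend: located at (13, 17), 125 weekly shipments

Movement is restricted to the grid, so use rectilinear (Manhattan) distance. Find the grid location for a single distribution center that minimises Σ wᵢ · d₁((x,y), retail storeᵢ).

Manhattan distance separates: Σwᵢ(|x−xᵢ|+|y−yᵢ|) = Σwᵢ|x−xᵢ| + Σwᵢ|y−yᵢ|, so x and y are optimised independently as 1-D weighted medians.
Total weight W = 621; half = 310.5.
x-coordinate, sorted with cumulative weight:
  x=0 (Hillcrest, w=225) cum 225
  x=4 (Westmoor, w=120) cum 345  ← median
  x=4 (Lakeside, w=6) cum 351
  x=5 (Northgate, w=12) cum 363
  x=13 (Eastvale, w=11) cum 374
  x=13 (Riverbend, w=125) cum 499
  x=20 (Midtown, w=2) cum 501
  x=25 (Southcross, w=120) cum 621
⇒ x* = 4
y-coordinate, sorted with cumulative weight:
  y=5 (Southcross, w=120) cum 120
  y=5 (Eastvale, w=11) cum 131
  y=13 (Westmoor, w=120) cum 251
  y=16 (Midtown, w=2) cum 253
  y=16 (Hillcrest, w=225) cum 478  ← median
  y=17 (Riverbend, w=125) cum 603
  y=19 (Northgate, w=12) cum 615
  y=22 (Lakeside, w=6) cum 621
⇒ y* = 16

(4, 16)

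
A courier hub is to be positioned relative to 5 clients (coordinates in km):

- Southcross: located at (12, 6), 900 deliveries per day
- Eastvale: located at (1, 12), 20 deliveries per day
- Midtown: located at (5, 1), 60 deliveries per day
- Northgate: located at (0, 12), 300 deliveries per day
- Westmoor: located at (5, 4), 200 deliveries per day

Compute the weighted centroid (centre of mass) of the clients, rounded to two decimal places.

The minimiser of Σwᵢ‖p−pᵢ‖² is the weighted centroid p* = (Σwᵢpᵢ)/(Σwᵢ).
Σwᵢ = 1480.
Σwᵢxᵢ = 900·12 + 20·1 + 60·5 + 300·0 + 200·5 = 12120.
Σwᵢyᵢ = 900·6 + 20·12 + 60·1 + 300·12 + 200·4 = 10100.
x* = 12120/1480 = 8.19, y* = 10100/1480 = 6.82.

(8.19, 6.82)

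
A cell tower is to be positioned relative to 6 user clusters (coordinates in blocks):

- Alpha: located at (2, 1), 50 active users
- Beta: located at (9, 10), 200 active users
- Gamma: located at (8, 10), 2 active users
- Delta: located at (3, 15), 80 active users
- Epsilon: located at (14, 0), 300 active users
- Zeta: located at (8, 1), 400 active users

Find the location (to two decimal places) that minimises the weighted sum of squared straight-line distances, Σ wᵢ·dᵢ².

The minimiser of Σwᵢ‖p−pᵢ‖² is the weighted centroid p* = (Σwᵢpᵢ)/(Σwᵢ).
Σwᵢ = 1032.
Σwᵢxᵢ = 50·2 + 200·9 + 2·8 + 80·3 + 300·14 + 400·8 = 9556.
Σwᵢyᵢ = 50·1 + 200·10 + 2·10 + 80·15 + 300·0 + 400·1 = 3670.
x* = 9556/1032 = 9.26, y* = 3670/1032 = 3.56.

(9.26, 3.56)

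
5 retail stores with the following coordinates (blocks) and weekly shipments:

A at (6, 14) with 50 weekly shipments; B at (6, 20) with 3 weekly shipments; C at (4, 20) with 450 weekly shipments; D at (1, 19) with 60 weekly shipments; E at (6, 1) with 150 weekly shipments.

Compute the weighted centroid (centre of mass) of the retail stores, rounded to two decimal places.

The minimiser of Σwᵢ‖p−pᵢ‖² is the weighted centroid p* = (Σwᵢpᵢ)/(Σwᵢ).
Σwᵢ = 713.
Σwᵢxᵢ = 50·6 + 3·6 + 450·4 + 60·1 + 150·6 = 3078.
Σwᵢyᵢ = 50·14 + 3·20 + 450·20 + 60·19 + 150·1 = 11050.
x* = 3078/713 = 4.32, y* = 11050/713 = 15.50.

(4.32, 15.50)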